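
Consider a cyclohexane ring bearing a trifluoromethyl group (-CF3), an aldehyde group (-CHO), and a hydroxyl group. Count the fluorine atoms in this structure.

3

Atom tally by fragment:
  cyclohexane ring core → C:6 H:12
  (− 3 ring H displaced by substituents)
  + CF3 → C:1 F:3
  + CHO → C:1 H:1 O:1
  + OH → O:1 H:1
Element totals:
  C: 8
  H: 11
  F: 3
  O: 2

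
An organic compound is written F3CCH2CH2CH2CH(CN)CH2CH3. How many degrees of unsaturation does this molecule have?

2

Element totals:
  C: 8
  H: 12
  F: 3
  N: 1
Molecular formula: C8H12F3N.
DoU = (2C + 2 + N − H − X) / 2 = (2·8 + 2 + 1 − 12 − 3) / 2 = 2.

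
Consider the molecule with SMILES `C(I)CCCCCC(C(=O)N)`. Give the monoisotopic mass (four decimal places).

Atom tally by fragment:
  ICH2 → C:1 H:2 I:1
  CH2 → C:1 H:2
  CH2 → C:1 H:2
  CH2 → C:1 H:2
  CH2 → C:1 H:2
  CH2 → C:1 H:2
  CH2CONH2 → C:2 H:4 O:1 N:1
Element totals:
  C: 8
  H: 16
  I: 1
  N: 1
  O: 1
Molecular formula: C8H16INO.
  M = 8(12.0) + 16(1.007825) + 126.904472 + 14.003074 + 15.994915
    = 96.000000 + 16.125200 + 126.904472 + 14.003074 + 15.994915 = 269.027661

269.0277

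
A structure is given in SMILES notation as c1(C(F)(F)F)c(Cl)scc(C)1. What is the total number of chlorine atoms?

1

Atom tally by fragment:
  thiophene ring core → C:4 H:4 S:1
  (− 3 ring H displaced by substituents)
  + CF3 → C:1 F:3
  + Cl → Cl:1
  + CH3 → C:1 H:3
Element totals:
  C: 6
  H: 4
  Cl: 1
  F: 3
  S: 1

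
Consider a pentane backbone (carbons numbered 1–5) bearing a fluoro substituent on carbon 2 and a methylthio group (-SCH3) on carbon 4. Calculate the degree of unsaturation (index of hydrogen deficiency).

0

Atom tally by fragment:
  CH3 → C:1 H:3
  CH(F) → C:1 H:1 F:1
  CH2 → C:1 H:2
  CH(SCH3) → C:2 H:4 S:1
  CH3 → C:1 H:3
Element totals:
  C: 6
  H: 13
  F: 1
  S: 1
Molecular formula: C6H13FS.
DoU = (2C + 2 + N − H − X) / 2 = (2·6 + 2 + 0 − 13 − 1) / 2 = 0.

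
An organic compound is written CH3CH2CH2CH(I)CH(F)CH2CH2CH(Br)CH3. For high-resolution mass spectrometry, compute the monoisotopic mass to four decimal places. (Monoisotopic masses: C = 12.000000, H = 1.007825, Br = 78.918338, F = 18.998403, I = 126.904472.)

349.9542

Atom tally by fragment:
  CH3 → C:1 H:3
  CH2 → C:1 H:2
  CH2 → C:1 H:2
  CH(I) → C:1 H:1 I:1
  CH(F) → C:1 H:1 F:1
  CH2 → C:1 H:2
  CH2 → C:1 H:2
  CH(Br) → C:1 H:1 Br:1
  CH3 → C:1 H:3
Element totals:
  C: 9
  H: 17
  Br: 1
  F: 1
  I: 1
Molecular formula: C9H17BrFI.
  M = 9(12.0) + 17(1.007825) + 78.918338 + 18.998403 + 126.904472
    = 108.000000 + 17.133025 + 78.918338 + 18.998403 + 126.904472 = 349.954238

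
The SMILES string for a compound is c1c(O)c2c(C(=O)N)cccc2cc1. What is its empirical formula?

Atom tally by fragment:
  naphthalene ring system core → C:10 H:8
  (− 2 ring H displaced by substituents)
  + OH → O:1 H:1
  + CONH2 → C:1 H:2 O:1 N:1
Element totals:
  C: 11
  H: 9
  N: 1
  O: 2
Molecular formula: C11H9NO2.
gcd of subscripts (11, 9, 1, 2) = 1, so the empirical formula equals the molecular formula.

C11H9NO2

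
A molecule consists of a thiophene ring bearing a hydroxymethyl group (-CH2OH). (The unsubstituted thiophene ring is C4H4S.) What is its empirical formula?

C5H6OS

Atom tally by fragment:
  thiophene ring core → C:4 H:4 S:1
  (− 1 ring H displaced by substituents)
  + CH2OH → C:1 H:3 O:1
Element totals:
  C: 5
  H: 6
  O: 1
  S: 1
Molecular formula: C5H6OS.
gcd of subscripts (5, 6, 1, 1) = 1, so the empirical formula equals the molecular formula.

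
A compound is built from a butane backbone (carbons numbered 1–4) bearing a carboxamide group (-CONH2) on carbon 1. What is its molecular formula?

C5H11NO

Atom tally by fragment:
  H2NOCCH2 → C:2 H:4 O:1 N:1
  CH2 → C:1 H:2
  CH2 → C:1 H:2
  CH3 → C:1 H:3
Element totals:
  C: 5
  H: 11
  N: 1
  O: 1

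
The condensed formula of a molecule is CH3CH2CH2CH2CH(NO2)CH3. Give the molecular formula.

Atom tally by fragment:
  CH3 → C:1 H:3
  CH2 → C:1 H:2
  CH2 → C:1 H:2
  CH2 → C:1 H:2
  CH(NO2) → C:1 H:1 N:1 O:2
  CH3 → C:1 H:3
Element totals:
  C: 6
  H: 13
  N: 1
  O: 2

C6H13NO2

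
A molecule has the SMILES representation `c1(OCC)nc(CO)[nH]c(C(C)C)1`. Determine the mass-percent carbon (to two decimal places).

58.67%

Atom tally by fragment:
  imidazole ring core → C:3 H:4 N:2
  (− 3 ring H displaced by substituents)
  + OC2H5 → C:2 H:5 O:1
  + CH2OH → C:1 H:3 O:1
  + CH(CH3)2 → C:3 H:7
Element totals:
  C: 9
  H: 16
  N: 2
  O: 2
Molecular formula: C9H16N2O2.
Molar mass = 184.239 g/mol.
Mass from C: 9 × 12.011 = 108.099 g/mol.
%C = 108.099 / 184.239 × 100 = 58.67%.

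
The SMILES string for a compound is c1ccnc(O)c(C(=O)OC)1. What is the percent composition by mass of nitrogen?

Atom tally by fragment:
  pyridine ring core → C:5 H:5 N:1
  (− 2 ring H displaced by substituents)
  + OH → O:1 H:1
  + COOCH3 → C:2 H:3 O:2
Element totals:
  C: 7
  H: 7
  N: 1
  O: 3
Molecular formula: C7H7NO3.
Molar mass = 153.137 g/mol.
Mass from N: 1 × 14.007 = 14.007 g/mol.
%N = 14.007 / 153.137 × 100 = 9.15%.

9.15%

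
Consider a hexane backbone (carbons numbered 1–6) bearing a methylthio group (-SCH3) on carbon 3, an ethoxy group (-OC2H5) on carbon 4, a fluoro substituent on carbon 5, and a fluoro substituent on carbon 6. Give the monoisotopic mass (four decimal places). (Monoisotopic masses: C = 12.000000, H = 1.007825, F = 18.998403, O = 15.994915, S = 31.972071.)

212.1046

Atom tally by fragment:
  CH3 → C:1 H:3
  CH2 → C:1 H:2
  CH(SCH3) → C:2 H:4 S:1
  CH(OC2H5) → C:3 H:6 O:1
  CH(F) → C:1 H:1 F:1
  CH2F → C:1 H:2 F:1
Element totals:
  C: 9
  H: 18
  F: 2
  O: 1
  S: 1
Molecular formula: C9H18F2OS.
  M = 9(12.0) + 18(1.007825) + 2(18.998403) + 15.994915 + 31.972071
    = 108.000000 + 18.140850 + 37.996806 + 15.994915 + 31.972071 = 212.104642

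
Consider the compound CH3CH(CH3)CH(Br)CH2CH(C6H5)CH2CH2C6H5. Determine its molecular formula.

C20H25Br

Atom tally by fragment:
  CH3 → C:1 H:3
  CH(CH3) → C:2 H:4
  CH(Br) → C:1 H:1 Br:1
  CH2 → C:1 H:2
  CH(C6H5) → C:7 H:6
  CH2 → C:1 H:2
  CH2C6H5 → C:7 H:7
Element totals:
  C: 20
  H: 25
  Br: 1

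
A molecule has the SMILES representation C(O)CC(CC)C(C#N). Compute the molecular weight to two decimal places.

Atom tally by fragment:
  HOCH2 → C:1 H:3 O:1
  CH2 → C:1 H:2
  CH(C2H5) → C:3 H:6
  CH2CN → C:2 H:2 N:1
Element totals:
  C: 7
  H: 13
  N: 1
  O: 1
Molecular formula: C7H13NO.
  M = 7(12.011) + 13(1.008) + 14.007 + 15.999
    = 84.077 + 13.104 + 14.007 + 15.999 = 127.187

127.19 g/mol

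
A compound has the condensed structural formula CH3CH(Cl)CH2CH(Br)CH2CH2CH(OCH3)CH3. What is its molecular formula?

C9H18BrClO

Atom tally by fragment:
  CH3 → C:1 H:3
  CH(Cl) → C:1 H:1 Cl:1
  CH2 → C:1 H:2
  CH(Br) → C:1 H:1 Br:1
  CH2 → C:1 H:2
  CH2 → C:1 H:2
  CH(OCH3) → C:2 H:4 O:1
  CH3 → C:1 H:3
Element totals:
  C: 9
  H: 18
  Br: 1
  Cl: 1
  O: 1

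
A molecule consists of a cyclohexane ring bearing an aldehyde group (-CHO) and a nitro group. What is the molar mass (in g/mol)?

157.17 g/mol

Atom tally by fragment:
  cyclohexane ring core → C:6 H:12
  (− 2 ring H displaced by substituents)
  + CHO → C:1 H:1 O:1
  + NO2 → N:1 O:2
Element totals:
  C: 7
  H: 11
  N: 1
  O: 3
Molecular formula: C7H11NO3.
  M = 7(12.011) + 11(1.008) + 14.007 + 3(15.999)
    = 84.077 + 11.088 + 14.007 + 47.997 = 157.169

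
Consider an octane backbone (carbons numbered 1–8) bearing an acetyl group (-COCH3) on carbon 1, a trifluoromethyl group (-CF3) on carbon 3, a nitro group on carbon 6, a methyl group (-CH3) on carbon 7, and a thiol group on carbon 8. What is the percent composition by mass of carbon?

45.71%

Atom tally by fragment:
  CH3COCH2 → C:3 H:5 O:1
  CH2 → C:1 H:2
  CH(CF3) → C:2 H:1 F:3
  CH2 → C:1 H:2
  CH2 → C:1 H:2
  CH(NO2) → C:1 H:1 N:1 O:2
  CH(CH3) → C:2 H:4
  CH2SH → C:1 H:3 S:1
Element totals:
  C: 12
  H: 20
  F: 3
  N: 1
  O: 3
  S: 1
Molecular formula: C12H20F3NO3S.
Molar mass = 315.350 g/mol.
Mass from C: 12 × 12.011 = 144.132 g/mol.
%C = 144.132 / 315.350 × 100 = 45.71%.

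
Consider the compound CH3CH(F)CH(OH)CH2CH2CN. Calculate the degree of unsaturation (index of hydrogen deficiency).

2

Atom tally by fragment:
  CH3 → C:1 H:3
  CH(F) → C:1 H:1 F:1
  CH(OH) → C:1 H:2 O:1
  CH2 → C:1 H:2
  CH2CN → C:2 H:2 N:1
Element totals:
  C: 6
  H: 10
  F: 1
  N: 1
  O: 1
Molecular formula: C6H10FNO.
DoU = (2C + 2 + N − H − X) / 2 = (2·6 + 2 + 1 − 10 − 1) / 2 = 2.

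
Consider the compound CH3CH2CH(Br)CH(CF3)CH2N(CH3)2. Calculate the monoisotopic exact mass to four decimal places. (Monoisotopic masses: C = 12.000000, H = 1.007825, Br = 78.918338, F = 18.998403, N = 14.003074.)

261.0340

Atom tally by fragment:
  CH3 → C:1 H:3
  CH2 → C:1 H:2
  CH(Br) → C:1 H:1 Br:1
  CH(CF3) → C:2 H:1 F:3
  CH2N(CH3)2 → C:3 H:8 N:1
Element totals:
  C: 8
  H: 15
  Br: 1
  F: 3
  N: 1
Molecular formula: C8H15BrF3N.
  M = 8(12.0) + 15(1.007825) + 78.918338 + 3(18.998403) + 14.003074
    = 96.000000 + 15.117375 + 78.918338 + 56.995209 + 14.003074 = 261.033996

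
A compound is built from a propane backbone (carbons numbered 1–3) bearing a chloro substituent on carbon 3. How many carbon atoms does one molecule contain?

Atom tally by fragment:
  CH3 → C:1 H:3
  CH2 → C:1 H:2
  CH2Cl → C:1 H:2 Cl:1
Element totals:
  C: 3
  H: 7
  Cl: 1

3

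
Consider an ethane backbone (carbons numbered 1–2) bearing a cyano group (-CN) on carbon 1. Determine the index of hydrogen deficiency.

2

Atom tally by fragment:
  NCCH2 → C:2 H:2 N:1
  CH3 → C:1 H:3
Element totals:
  C: 3
  H: 5
  N: 1
Molecular formula: C3H5N.
DoU = (2C + 2 + N − H − X) / 2 = (2·3 + 2 + 1 − 5 − 0) / 2 = 2.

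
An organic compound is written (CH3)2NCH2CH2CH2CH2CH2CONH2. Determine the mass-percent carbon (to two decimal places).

60.72%

Element totals:
  C: 8
  H: 18
  N: 2
  O: 1
Molecular formula: C8H18N2O.
Molar mass = 158.245 g/mol.
Mass from C: 8 × 12.011 = 96.088 g/mol.
%C = 96.088 / 158.245 × 100 = 60.72%.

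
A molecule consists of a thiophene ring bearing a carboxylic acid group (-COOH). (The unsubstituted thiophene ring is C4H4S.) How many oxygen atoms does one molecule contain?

Atom tally by fragment:
  thiophene ring core → C:4 H:4 S:1
  (− 1 ring H displaced by substituents)
  + COOH → C:1 H:1 O:2
Element totals:
  C: 5
  H: 4
  O: 2
  S: 1

2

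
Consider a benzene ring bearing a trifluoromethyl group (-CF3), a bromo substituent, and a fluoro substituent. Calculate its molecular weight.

Atom tally by fragment:
  benzene ring core → C:6 H:6
  (− 3 ring H displaced by substituents)
  + CF3 → C:1 F:3
  + Br → Br:1
  + F → F:1
Element totals:
  C: 7
  H: 3
  Br: 1
  F: 4
Molecular formula: C7H3BrF4.
  M = 7(12.011) + 3(1.008) + 79.904 + 4(18.998)
    = 84.077 + 3.024 + 79.904 + 75.992 = 242.997

243.00 g/mol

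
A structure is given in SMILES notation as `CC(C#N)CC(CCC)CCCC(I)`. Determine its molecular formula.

Atom tally by fragment:
  CH3 → C:1 H:3
  CH(CN) → C:2 H:1 N:1
  CH2 → C:1 H:2
  CH(CH2CH2CH3) → C:4 H:8
  CH2 → C:1 H:2
  CH2 → C:1 H:2
  CH2 → C:1 H:2
  CH2I → C:1 H:2 I:1
Element totals:
  C: 12
  H: 22
  I: 1
  N: 1

C12H22IN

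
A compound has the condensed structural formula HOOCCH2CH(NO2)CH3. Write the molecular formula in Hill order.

Element totals:
  C: 4
  H: 7
  N: 1
  O: 4

C4H7NO4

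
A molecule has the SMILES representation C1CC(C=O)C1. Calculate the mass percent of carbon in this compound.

Atom tally by fragment:
  cyclobutane ring core → C:4 H:8
  (− 1 ring H displaced by substituents)
  + CHO → C:1 H:1 O:1
Element totals:
  C: 5
  H: 8
  O: 1
Molecular formula: C5H8O.
Molar mass = 84.118 g/mol.
Mass from C: 5 × 12.011 = 60.055 g/mol.
%C = 60.055 / 84.118 × 100 = 71.39%.

71.39%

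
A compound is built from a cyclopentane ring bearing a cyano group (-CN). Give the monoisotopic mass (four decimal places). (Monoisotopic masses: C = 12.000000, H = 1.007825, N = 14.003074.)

Atom tally by fragment:
  cyclopentane ring core → C:5 H:10
  (− 1 ring H displaced by substituents)
  + CN → C:1 N:1
Element totals:
  C: 6
  H: 9
  N: 1
Molecular formula: C6H9N.
  M = 6(12.0) + 9(1.007825) + 14.003074
    = 72.000000 + 9.070425 + 14.003074 = 95.073499

95.0735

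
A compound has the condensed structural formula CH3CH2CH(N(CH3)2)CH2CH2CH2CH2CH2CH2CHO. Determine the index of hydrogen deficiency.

1

Element totals:
  C: 12
  H: 25
  N: 1
  O: 1
Molecular formula: C12H25NO.
DoU = (2C + 2 + N − H − X) / 2 = (2·12 + 2 + 1 − 25 − 0) / 2 = 1.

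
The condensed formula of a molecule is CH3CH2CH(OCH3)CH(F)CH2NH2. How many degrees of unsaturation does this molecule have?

0

Atom tally by fragment:
  CH3 → C:1 H:3
  CH2 → C:1 H:2
  CH(OCH3) → C:2 H:4 O:1
  CH(F) → C:1 H:1 F:1
  CH2NH2 → C:1 H:4 N:1
Element totals:
  C: 6
  H: 14
  F: 1
  N: 1
  O: 1
Molecular formula: C6H14FNO.
DoU = (2C + 2 + N − H − X) / 2 = (2·6 + 2 + 1 − 14 − 1) / 2 = 0.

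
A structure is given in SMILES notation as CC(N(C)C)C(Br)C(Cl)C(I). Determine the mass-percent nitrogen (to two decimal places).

Atom tally by fragment:
  CH3 → C:1 H:3
  CH(N(CH3)2) → C:3 H:7 N:1
  CH(Br) → C:1 H:1 Br:1
  CH(Cl) → C:1 H:1 Cl:1
  CH2I → C:1 H:2 I:1
Element totals:
  C: 7
  H: 14
  Br: 1
  Cl: 1
  I: 1
  N: 1
Molecular formula: C7H14BrClIN.
Molar mass = 354.454 g/mol.
Mass from N: 1 × 14.007 = 14.007 g/mol.
%N = 14.007 / 354.454 × 100 = 3.95%.

3.95%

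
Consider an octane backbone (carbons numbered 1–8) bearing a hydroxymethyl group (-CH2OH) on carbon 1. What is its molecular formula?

C9H20O

Atom tally by fragment:
  HOCH2CH2 → C:2 H:5 O:1
  CH2 → C:1 H:2
  CH2 → C:1 H:2
  CH2 → C:1 H:2
  CH2 → C:1 H:2
  CH2 → C:1 H:2
  CH2 → C:1 H:2
  CH3 → C:1 H:3
Element totals:
  C: 9
  H: 20
  O: 1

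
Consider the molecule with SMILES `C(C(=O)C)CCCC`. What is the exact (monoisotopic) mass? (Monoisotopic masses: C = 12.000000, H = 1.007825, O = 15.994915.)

Atom tally by fragment:
  CH3COCH2 → C:3 H:5 O:1
  CH2 → C:1 H:2
  CH2 → C:1 H:2
  CH2 → C:1 H:2
  CH3 → C:1 H:3
Element totals:
  C: 7
  H: 14
  O: 1
Molecular formula: C7H14O.
  M = 7(12.0) + 14(1.007825) + 15.994915
    = 84.000000 + 14.109550 + 15.994915 = 114.104465

114.1045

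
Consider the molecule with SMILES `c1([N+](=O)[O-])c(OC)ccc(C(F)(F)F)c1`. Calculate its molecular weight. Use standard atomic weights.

221.13 g/mol

Atom tally by fragment:
  benzene ring core → C:6 H:6
  (− 3 ring H displaced by substituents)
  + NO2 → N:1 O:2
  + OCH3 → C:1 H:3 O:1
  + CF3 → C:1 F:3
Element totals:
  C: 8
  H: 6
  F: 3
  N: 1
  O: 3
Molecular formula: C8H6F3NO3.
  M = 8(12.011) + 6(1.008) + 3(18.998) + 14.007 + 3(15.999)
    = 96.088 + 6.048 + 56.994 + 14.007 + 47.997 = 221.134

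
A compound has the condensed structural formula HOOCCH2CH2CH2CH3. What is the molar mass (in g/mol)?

102.13 g/mol

Atom tally by fragment:
  HOOCCH2 → C:2 H:3 O:2
  CH2 → C:1 H:2
  CH2 → C:1 H:2
  CH3 → C:1 H:3
Element totals:
  C: 5
  H: 10
  O: 2
Molecular formula: C5H10O2.
  M = 5(12.011) + 10(1.008) + 2(15.999)
    = 60.055 + 10.080 + 31.998 = 102.133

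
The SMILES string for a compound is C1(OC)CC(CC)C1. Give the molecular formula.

Atom tally by fragment:
  cyclobutane ring core → C:4 H:8
  (− 2 ring H displaced by substituents)
  + OCH3 → C:1 H:3 O:1
  + C2H5 → C:2 H:5
Element totals:
  C: 7
  H: 14
  O: 1

C7H14O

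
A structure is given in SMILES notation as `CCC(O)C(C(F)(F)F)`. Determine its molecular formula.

C5H9F3O

Atom tally by fragment:
  CH3 → C:1 H:3
  CH2 → C:1 H:2
  CH(OH) → C:1 H:2 O:1
  CH2CF3 → C:2 H:2 F:3
Element totals:
  C: 5
  H: 9
  F: 3
  O: 1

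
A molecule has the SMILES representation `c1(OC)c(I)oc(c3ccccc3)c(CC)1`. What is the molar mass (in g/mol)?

Atom tally by fragment:
  furan ring core → C:4 H:4 O:1
  (− 4 ring H displaced by substituents)
  + OCH3 → C:1 H:3 O:1
  + I → I:1
  + C6H5 → C:6 H:5
  + C2H5 → C:2 H:5
Element totals:
  C: 13
  H: 13
  I: 1
  O: 2
Molecular formula: C13H13IO2.
  M = 13(12.011) + 13(1.008) + 126.904 + 2(15.999)
    = 156.143 + 13.104 + 126.904 + 31.998 = 328.149

328.15 g/mol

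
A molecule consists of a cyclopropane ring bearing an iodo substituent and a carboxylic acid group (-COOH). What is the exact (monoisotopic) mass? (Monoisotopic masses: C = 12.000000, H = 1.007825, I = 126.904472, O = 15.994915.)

Atom tally by fragment:
  cyclopropane ring core → C:3 H:6
  (− 2 ring H displaced by substituents)
  + I → I:1
  + COOH → C:1 H:1 O:2
Element totals:
  C: 4
  H: 5
  I: 1
  O: 2
Molecular formula: C4H5IO2.
  M = 4(12.0) + 5(1.007825) + 126.904472 + 2(15.994915)
    = 48.000000 + 5.039125 + 126.904472 + 31.989830 = 211.933427

211.9334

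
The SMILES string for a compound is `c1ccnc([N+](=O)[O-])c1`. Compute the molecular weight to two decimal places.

124.10 g/mol

Atom tally by fragment:
  pyridine ring core → C:5 H:5 N:1
  (− 1 ring H displaced by substituents)
  + NO2 → N:1 O:2
Element totals:
  C: 5
  H: 4
  N: 2
  O: 2
Molecular formula: C5H4N2O2.
  M = 5(12.011) + 4(1.008) + 2(14.007) + 2(15.999)
    = 60.055 + 4.032 + 28.014 + 31.998 = 124.099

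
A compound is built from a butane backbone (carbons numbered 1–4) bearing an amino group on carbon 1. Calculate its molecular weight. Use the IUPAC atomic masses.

73.14 g/mol

Atom tally by fragment:
  H2NCH2 → C:1 H:4 N:1
  CH2 → C:1 H:2
  CH2 → C:1 H:2
  CH3 → C:1 H:3
Element totals:
  C: 4
  H: 11
  N: 1
Molecular formula: C4H11N.
  M = 4(12.011) + 11(1.008) + 14.007
    = 48.044 + 11.088 + 14.007 = 73.139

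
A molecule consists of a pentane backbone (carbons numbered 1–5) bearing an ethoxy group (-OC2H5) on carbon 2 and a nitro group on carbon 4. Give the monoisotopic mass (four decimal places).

Atom tally by fragment:
  CH3 → C:1 H:3
  CH(OC2H5) → C:3 H:6 O:1
  CH2 → C:1 H:2
  CH(NO2) → C:1 H:1 N:1 O:2
  CH3 → C:1 H:3
Element totals:
  C: 7
  H: 15
  N: 1
  O: 3
Molecular formula: C7H15NO3.
  M = 7(12.0) + 15(1.007825) + 14.003074 + 3(15.994915)
    = 84.000000 + 15.117375 + 14.003074 + 47.984745 = 161.105194

161.1052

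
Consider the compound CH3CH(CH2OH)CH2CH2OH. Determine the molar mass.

104.15 g/mol

Atom tally by fragment:
  CH3 → C:1 H:3
  CH(CH2OH) → C:2 H:4 O:1
  CH2CH2OH → C:2 H:5 O:1
Element totals:
  C: 5
  H: 12
  O: 2
Molecular formula: C5H12O2.
  M = 5(12.011) + 12(1.008) + 2(15.999)
    = 60.055 + 12.096 + 31.998 = 104.149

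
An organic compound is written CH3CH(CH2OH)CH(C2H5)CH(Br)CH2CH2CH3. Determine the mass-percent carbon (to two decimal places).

Atom tally by fragment:
  CH3 → C:1 H:3
  CH(CH2OH) → C:2 H:4 O:1
  CH(C2H5) → C:3 H:6
  CH(Br) → C:1 H:1 Br:1
  CH2 → C:1 H:2
  CH2 → C:1 H:2
  CH3 → C:1 H:3
Element totals:
  C: 10
  H: 21
  Br: 1
  O: 1
Molecular formula: C10H21BrO.
Molar mass = 237.181 g/mol.
Mass from C: 10 × 12.011 = 120.110 g/mol.
%C = 120.110 / 237.181 × 100 = 50.64%.

50.64%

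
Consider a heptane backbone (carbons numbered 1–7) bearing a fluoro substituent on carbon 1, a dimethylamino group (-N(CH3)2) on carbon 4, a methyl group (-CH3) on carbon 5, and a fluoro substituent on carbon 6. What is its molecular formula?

C10H21F2N

Atom tally by fragment:
  FCH2 → C:1 H:2 F:1
  CH2 → C:1 H:2
  CH2 → C:1 H:2
  CH(N(CH3)2) → C:3 H:7 N:1
  CH(CH3) → C:2 H:4
  CH(F) → C:1 H:1 F:1
  CH3 → C:1 H:3
Element totals:
  C: 10
  H: 21
  F: 2
  N: 1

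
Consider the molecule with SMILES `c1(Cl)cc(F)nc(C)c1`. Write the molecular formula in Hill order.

C6H5ClFN

Atom tally by fragment:
  pyridine ring core → C:5 H:5 N:1
  (− 3 ring H displaced by substituents)
  + Cl → Cl:1
  + F → F:1
  + CH3 → C:1 H:3
Element totals:
  C: 6
  H: 5
  Cl: 1
  F: 1
  N: 1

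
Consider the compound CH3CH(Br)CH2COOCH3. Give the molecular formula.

Atom tally by fragment:
  CH3 → C:1 H:3
  CH(Br) → C:1 H:1 Br:1
  CH2COOCH3 → C:3 H:5 O:2
Element totals:
  C: 5
  H: 9
  Br: 1
  O: 2

C5H9BrO2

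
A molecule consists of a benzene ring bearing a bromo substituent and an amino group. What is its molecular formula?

C6H6BrN

Atom tally by fragment:
  benzene ring core → C:6 H:6
  (− 2 ring H displaced by substituents)
  + Br → Br:1
  + NH2 → N:1 H:2
Element totals:
  C: 6
  H: 6
  Br: 1
  N: 1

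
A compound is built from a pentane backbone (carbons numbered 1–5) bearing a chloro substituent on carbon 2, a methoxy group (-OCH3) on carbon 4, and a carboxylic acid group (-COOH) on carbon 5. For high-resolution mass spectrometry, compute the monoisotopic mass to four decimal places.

Atom tally by fragment:
  CH3 → C:1 H:3
  CH(Cl) → C:1 H:1 Cl:1
  CH2 → C:1 H:2
  CH(OCH3) → C:2 H:4 O:1
  CH2COOH → C:2 H:3 O:2
Element totals:
  C: 7
  H: 13
  Cl: 1
  O: 3
Molecular formula: C7H13ClO3.
  M = 7(12.0) + 13(1.007825) + 34.968853 + 3(15.994915)
    = 84.000000 + 13.101725 + 34.968853 + 47.984745 = 180.055323

180.0553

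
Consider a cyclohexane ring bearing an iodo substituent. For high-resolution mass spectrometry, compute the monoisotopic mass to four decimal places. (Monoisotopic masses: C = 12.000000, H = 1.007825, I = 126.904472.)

Atom tally by fragment:
  cyclohexane ring core → C:6 H:12
  (− 1 ring H displaced by substituents)
  + I → I:1
Element totals:
  C: 6
  H: 11
  I: 1
Molecular formula: C6H11I.
  M = 6(12.0) + 11(1.007825) + 126.904472
    = 72.000000 + 11.086075 + 126.904472 = 209.990547

209.9905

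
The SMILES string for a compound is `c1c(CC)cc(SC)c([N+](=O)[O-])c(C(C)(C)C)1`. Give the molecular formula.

C13H19NO2S

Atom tally by fragment:
  benzene ring core → C:6 H:6
  (− 4 ring H displaced by substituents)
  + C2H5 → C:2 H:5
  + SCH3 → C:1 H:3 S:1
  + NO2 → N:1 O:2
  + C(CH3)3 → C:4 H:9
Element totals:
  C: 13
  H: 19
  N: 1
  O: 2
  S: 1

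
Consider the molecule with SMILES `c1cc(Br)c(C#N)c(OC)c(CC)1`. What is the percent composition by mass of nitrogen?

Atom tally by fragment:
  benzene ring core → C:6 H:6
  (− 4 ring H displaced by substituents)
  + Br → Br:1
  + CN → C:1 N:1
  + OCH3 → C:1 H:3 O:1
  + C2H5 → C:2 H:5
Element totals:
  C: 10
  H: 10
  Br: 1
  N: 1
  O: 1
Molecular formula: C10H10BrNO.
Molar mass = 240.100 g/mol.
Mass from N: 1 × 14.007 = 14.007 g/mol.
%N = 14.007 / 240.100 × 100 = 5.83%.

5.83%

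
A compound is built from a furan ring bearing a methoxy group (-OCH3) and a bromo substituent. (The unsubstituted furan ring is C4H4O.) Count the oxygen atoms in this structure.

2

Atom tally by fragment:
  furan ring core → C:4 H:4 O:1
  (− 2 ring H displaced by substituents)
  + OCH3 → C:1 H:3 O:1
  + Br → Br:1
Element totals:
  C: 5
  H: 5
  Br: 1
  O: 2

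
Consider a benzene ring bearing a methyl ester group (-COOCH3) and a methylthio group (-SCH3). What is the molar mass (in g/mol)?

Atom tally by fragment:
  benzene ring core → C:6 H:6
  (− 2 ring H displaced by substituents)
  + COOCH3 → C:2 H:3 O:2
  + SCH3 → C:1 H:3 S:1
Element totals:
  C: 9
  H: 10
  O: 2
  S: 1
Molecular formula: C9H10O2S.
  M = 9(12.011) + 10(1.008) + 2(15.999) + 32.06
    = 108.099 + 10.080 + 31.998 + 32.060 = 182.237

182.24 g/mol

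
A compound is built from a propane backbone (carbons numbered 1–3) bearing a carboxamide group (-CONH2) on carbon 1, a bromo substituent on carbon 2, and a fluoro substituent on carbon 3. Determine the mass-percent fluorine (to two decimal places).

Atom tally by fragment:
  H2NOCCH2 → C:2 H:4 O:1 N:1
  CH(Br) → C:1 H:1 Br:1
  CH2F → C:1 H:2 F:1
Element totals:
  C: 4
  H: 7
  Br: 1
  F: 1
  N: 1
  O: 1
Molecular formula: C4H7BrFNO.
Molar mass = 184.008 g/mol.
Mass from F: 1 × 18.998 = 18.998 g/mol.
%F = 18.998 / 184.008 × 100 = 10.32%.

10.32%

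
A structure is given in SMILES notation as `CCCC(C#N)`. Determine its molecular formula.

C5H9N

Atom tally by fragment:
  CH3 → C:1 H:3
  CH2 → C:1 H:2
  CH2 → C:1 H:2
  CH2CN → C:2 H:2 N:1
Element totals:
  C: 5
  H: 9
  N: 1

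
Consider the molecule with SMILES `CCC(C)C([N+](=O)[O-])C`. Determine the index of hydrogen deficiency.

1

Atom tally by fragment:
  CH3 → C:1 H:3
  CH2 → C:1 H:2
  CH(CH3) → C:2 H:4
  CH(NO2) → C:1 H:1 N:1 O:2
  CH3 → C:1 H:3
Element totals:
  C: 6
  H: 13
  N: 1
  O: 2
Molecular formula: C6H13NO2.
DoU = (2C + 2 + N − H − X) / 2 = (2·6 + 2 + 1 − 13 − 0) / 2 = 1.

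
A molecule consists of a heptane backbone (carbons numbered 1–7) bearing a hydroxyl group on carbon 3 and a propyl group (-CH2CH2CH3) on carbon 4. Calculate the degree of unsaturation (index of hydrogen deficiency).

0

Atom tally by fragment:
  CH3 → C:1 H:3
  CH2 → C:1 H:2
  CH(OH) → C:1 H:2 O:1
  CH(CH2CH2CH3) → C:4 H:8
  CH2 → C:1 H:2
  CH2 → C:1 H:2
  CH3 → C:1 H:3
Element totals:
  C: 10
  H: 22
  O: 1
Molecular formula: C10H22O.
DoU = (2C + 2 + N − H − X) / 2 = (2·10 + 2 + 0 − 22 − 0) / 2 = 0.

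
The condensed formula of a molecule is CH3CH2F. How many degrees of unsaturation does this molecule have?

Atom tally by fragment:
  CH3 → C:1 H:3
  CH2F → C:1 H:2 F:1
Element totals:
  C: 2
  H: 5
  F: 1
Molecular formula: C2H5F.
DoU = (2C + 2 + N − H − X) / 2 = (2·2 + 2 + 0 − 5 − 1) / 2 = 0.

0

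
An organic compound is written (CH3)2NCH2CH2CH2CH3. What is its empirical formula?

Atom tally by fragment:
  (CH3)2NCH2 → C:3 H:8 N:1
  CH2 → C:1 H:2
  CH2 → C:1 H:2
  CH3 → C:1 H:3
Element totals:
  C: 6
  H: 15
  N: 1
Molecular formula: C6H15N.
gcd of subscripts (6, 15, 1) = 1, so the empirical formula equals the molecular formula.

C6H15N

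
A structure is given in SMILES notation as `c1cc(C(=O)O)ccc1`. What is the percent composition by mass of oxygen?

Atom tally by fragment:
  benzene ring core → C:6 H:6
  (− 1 ring H displaced by substituents)
  + COOH → C:1 H:1 O:2
Element totals:
  C: 7
  H: 6
  O: 2
Molecular formula: C7H6O2.
Molar mass = 122.123 g/mol.
Mass from O: 2 × 15.999 = 31.998 g/mol.
%O = 31.998 / 122.123 × 100 = 26.20%.

26.20%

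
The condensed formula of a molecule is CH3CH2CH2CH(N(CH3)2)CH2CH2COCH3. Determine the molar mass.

Atom tally by fragment:
  CH3 → C:1 H:3
  CH2 → C:1 H:2
  CH2 → C:1 H:2
  CH(N(CH3)2) → C:3 H:7 N:1
  CH2 → C:1 H:2
  CH2COCH3 → C:3 H:5 O:1
Element totals:
  C: 10
  H: 21
  N: 1
  O: 1
Molecular formula: C10H21NO.
  M = 10(12.011) + 21(1.008) + 14.007 + 15.999
    = 120.110 + 21.168 + 14.007 + 15.999 = 171.284

171.28 g/mol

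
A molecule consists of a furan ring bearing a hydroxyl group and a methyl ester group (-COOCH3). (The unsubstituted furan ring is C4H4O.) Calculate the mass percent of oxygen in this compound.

Atom tally by fragment:
  furan ring core → C:4 H:4 O:1
  (− 2 ring H displaced by substituents)
  + OH → O:1 H:1
  + COOCH3 → C:2 H:3 O:2
Element totals:
  C: 6
  H: 6
  O: 4
Molecular formula: C6H6O4.
Molar mass = 142.110 g/mol.
Mass from O: 4 × 15.999 = 63.996 g/mol.
%O = 63.996 / 142.110 × 100 = 45.03%.

45.03%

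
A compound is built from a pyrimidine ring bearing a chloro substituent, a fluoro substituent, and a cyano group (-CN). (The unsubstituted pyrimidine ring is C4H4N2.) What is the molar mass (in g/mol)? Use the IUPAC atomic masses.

157.53 g/mol

Atom tally by fragment:
  pyrimidine ring core → C:4 H:4 N:2
  (− 3 ring H displaced by substituents)
  + Cl → Cl:1
  + F → F:1
  + CN → C:1 N:1
Element totals:
  C: 5
  H: 1
  Cl: 1
  F: 1
  N: 3
Molecular formula: C5HClFN3.
  M = 5(12.011) + 1.008 + 35.45 + 18.998 + 3(14.007)
    = 60.055 + 1.008 + 35.450 + 18.998 + 42.021 = 157.532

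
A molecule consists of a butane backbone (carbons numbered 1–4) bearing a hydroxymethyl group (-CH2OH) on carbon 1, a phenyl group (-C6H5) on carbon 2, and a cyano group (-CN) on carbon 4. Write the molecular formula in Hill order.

C12H15NO

Atom tally by fragment:
  HOCH2CH2 → C:2 H:5 O:1
  CH(C6H5) → C:7 H:6
  CH2 → C:1 H:2
  CH2CN → C:2 H:2 N:1
Element totals:
  C: 12
  H: 15
  N: 1
  O: 1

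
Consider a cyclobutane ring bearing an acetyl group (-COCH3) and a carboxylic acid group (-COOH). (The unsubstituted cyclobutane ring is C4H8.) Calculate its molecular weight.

Atom tally by fragment:
  cyclobutane ring core → C:4 H:8
  (− 2 ring H displaced by substituents)
  + COCH3 → C:2 H:3 O:1
  + COOH → C:1 H:1 O:2
Element totals:
  C: 7
  H: 10
  O: 3
Molecular formula: C7H10O3.
  M = 7(12.011) + 10(1.008) + 3(15.999)
    = 84.077 + 10.080 + 47.997 = 142.154

142.15 g/mol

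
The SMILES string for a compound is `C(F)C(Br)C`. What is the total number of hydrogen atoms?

Atom tally by fragment:
  FCH2 → C:1 H:2 F:1
  CH(Br) → C:1 H:1 Br:1
  CH3 → C:1 H:3
Element totals:
  C: 3
  H: 6
  Br: 1
  F: 1

6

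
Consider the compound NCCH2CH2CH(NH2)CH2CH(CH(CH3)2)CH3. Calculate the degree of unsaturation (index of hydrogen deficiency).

2

Atom tally by fragment:
  NCCH2 → C:2 H:2 N:1
  CH2 → C:1 H:2
  CH(NH2) → C:1 H:3 N:1
  CH2 → C:1 H:2
  CH(CH(CH3)2) → C:4 H:8
  CH3 → C:1 H:3
Element totals:
  C: 10
  H: 20
  N: 2
Molecular formula: C10H20N2.
DoU = (2C + 2 + N − H − X) / 2 = (2·10 + 2 + 2 − 20 − 0) / 2 = 2.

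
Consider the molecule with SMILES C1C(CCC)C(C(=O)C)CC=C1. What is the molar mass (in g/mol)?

166.26 g/mol

Atom tally by fragment:
  cyclohexene ring core → C:6 H:10
  (− 2 ring H displaced by substituents)
  + CH2CH2CH3 → C:3 H:7
  + COCH3 → C:2 H:3 O:1
Element totals:
  C: 11
  H: 18
  O: 1
Molecular formula: C11H18O.
  M = 11(12.011) + 18(1.008) + 15.999
    = 132.121 + 18.144 + 15.999 = 166.264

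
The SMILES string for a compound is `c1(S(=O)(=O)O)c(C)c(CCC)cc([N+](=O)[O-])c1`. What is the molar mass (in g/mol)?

Atom tally by fragment:
  benzene ring core → C:6 H:6
  (− 4 ring H displaced by substituents)
  + SO3H → S:1 O:3 H:1
  + CH3 → C:1 H:3
  + CH2CH2CH3 → C:3 H:7
  + NO2 → N:1 O:2
Element totals:
  C: 10
  H: 13
  N: 1
  O: 5
  S: 1
Molecular formula: C10H13NO5S.
  M = 10(12.011) + 13(1.008) + 14.007 + 5(15.999) + 32.06
    = 120.110 + 13.104 + 14.007 + 79.995 + 32.060 = 259.276

259.28 g/mol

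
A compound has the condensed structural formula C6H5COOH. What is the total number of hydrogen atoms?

Element totals:
  C: 7
  H: 6
  O: 2

6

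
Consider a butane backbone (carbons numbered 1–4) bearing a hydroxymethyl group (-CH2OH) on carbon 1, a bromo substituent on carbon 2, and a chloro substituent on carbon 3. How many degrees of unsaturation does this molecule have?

Atom tally by fragment:
  HOCH2CH2 → C:2 H:5 O:1
  CH(Br) → C:1 H:1 Br:1
  CH(Cl) → C:1 H:1 Cl:1
  CH3 → C:1 H:3
Element totals:
  C: 5
  H: 10
  Br: 1
  Cl: 1
  O: 1
Molecular formula: C5H10BrClO.
DoU = (2C + 2 + N − H − X) / 2 = (2·5 + 2 + 0 − 10 − 2) / 2 = 0.

0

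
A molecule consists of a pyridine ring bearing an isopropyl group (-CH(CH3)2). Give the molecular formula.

Atom tally by fragment:
  pyridine ring core → C:5 H:5 N:1
  (− 1 ring H displaced by substituents)
  + CH(CH3)2 → C:3 H:7
Element totals:
  C: 8
  H: 11
  N: 1

C8H11N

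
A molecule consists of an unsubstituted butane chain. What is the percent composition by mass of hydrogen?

Atom tally by fragment:
  CH3 → C:1 H:3
  CH2 → C:1 H:2
  CH2 → C:1 H:2
  CH3 → C:1 H:3
Element totals:
  C: 4
  H: 10
Molecular formula: C4H10.
Molar mass = 58.124 g/mol.
Mass from H: 10 × 1.008 = 10.080 g/mol.
%H = 10.080 / 58.124 × 100 = 17.34%.

17.34%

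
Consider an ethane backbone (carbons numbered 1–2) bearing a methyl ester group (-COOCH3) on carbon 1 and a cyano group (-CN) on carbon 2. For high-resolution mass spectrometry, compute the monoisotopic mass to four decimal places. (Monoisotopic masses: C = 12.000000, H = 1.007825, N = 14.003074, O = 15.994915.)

Atom tally by fragment:
  CH3OOCCH2 → C:3 H:5 O:2
  CH2CN → C:2 H:2 N:1
Element totals:
  C: 5
  H: 7
  N: 1
  O: 2
Molecular formula: C5H7NO2.
  M = 5(12.0) + 7(1.007825) + 14.003074 + 2(15.994915)
    = 60.000000 + 7.054775 + 14.003074 + 31.989830 = 113.047679

113.0477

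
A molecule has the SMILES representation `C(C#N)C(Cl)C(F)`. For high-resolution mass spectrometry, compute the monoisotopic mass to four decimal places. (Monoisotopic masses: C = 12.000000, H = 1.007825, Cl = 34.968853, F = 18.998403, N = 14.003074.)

121.0095

Atom tally by fragment:
  NCCH2 → C:2 H:2 N:1
  CH(Cl) → C:1 H:1 Cl:1
  CH2F → C:1 H:2 F:1
Element totals:
  C: 4
  H: 5
  Cl: 1
  F: 1
  N: 1
Molecular formula: C4H5ClFN.
  M = 4(12.0) + 5(1.007825) + 34.968853 + 18.998403 + 14.003074
    = 48.000000 + 5.039125 + 34.968853 + 18.998403 + 14.003074 = 121.009455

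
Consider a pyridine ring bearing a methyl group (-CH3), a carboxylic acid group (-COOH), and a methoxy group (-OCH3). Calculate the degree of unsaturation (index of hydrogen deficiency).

5

Atom tally by fragment:
  pyridine ring core → C:5 H:5 N:1
  (− 3 ring H displaced by substituents)
  + CH3 → C:1 H:3
  + COOH → C:1 H:1 O:2
  + OCH3 → C:1 H:3 O:1
Element totals:
  C: 8
  H: 9
  N: 1
  O: 3
Molecular formula: C8H9NO3.
DoU = (2C + 2 + N − H − X) / 2 = (2·8 + 2 + 1 − 9 − 0) / 2 = 5.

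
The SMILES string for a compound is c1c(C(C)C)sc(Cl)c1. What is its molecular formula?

C7H9ClS

Atom tally by fragment:
  thiophene ring core → C:4 H:4 S:1
  (− 2 ring H displaced by substituents)
  + CH(CH3)2 → C:3 H:7
  + Cl → Cl:1
Element totals:
  C: 7
  H: 9
  Cl: 1
  S: 1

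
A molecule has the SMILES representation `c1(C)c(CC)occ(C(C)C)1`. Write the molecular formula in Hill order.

C10H16O

Atom tally by fragment:
  furan ring core → C:4 H:4 O:1
  (− 3 ring H displaced by substituents)
  + CH3 → C:1 H:3
  + C2H5 → C:2 H:5
  + CH(CH3)2 → C:3 H:7
Element totals:
  C: 10
  H: 16
  O: 1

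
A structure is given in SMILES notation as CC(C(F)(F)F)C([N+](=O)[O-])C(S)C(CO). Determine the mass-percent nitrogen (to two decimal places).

Atom tally by fragment:
  CH3 → C:1 H:3
  CH(CF3) → C:2 H:1 F:3
  CH(NO2) → C:1 H:1 N:1 O:2
  CH(SH) → C:1 H:2 S:1
  CH2CH2OH → C:2 H:5 O:1
Element totals:
  C: 7
  H: 12
  F: 3
  N: 1
  O: 3
  S: 1
Molecular formula: C7H12F3NO3S.
Molar mass = 247.231 g/mol.
Mass from N: 1 × 14.007 = 14.007 g/mol.
%N = 14.007 / 247.231 × 100 = 5.67%.

5.67%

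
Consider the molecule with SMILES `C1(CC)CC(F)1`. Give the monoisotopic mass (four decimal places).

Atom tally by fragment:
  cyclopropane ring core → C:3 H:6
  (− 2 ring H displaced by substituents)
  + C2H5 → C:2 H:5
  + F → F:1
Element totals:
  C: 5
  H: 9
  F: 1
Molecular formula: C5H9F.
  M = 5(12.0) + 9(1.007825) + 18.998403
    = 60.000000 + 9.070425 + 18.998403 = 88.068828

88.0688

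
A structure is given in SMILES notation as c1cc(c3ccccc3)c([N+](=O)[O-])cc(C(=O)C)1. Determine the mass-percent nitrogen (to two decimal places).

5.81%

Atom tally by fragment:
  benzene ring core → C:6 H:6
  (− 3 ring H displaced by substituents)
  + C6H5 → C:6 H:5
  + NO2 → N:1 O:2
  + COCH3 → C:2 H:3 O:1
Element totals:
  C: 14
  H: 11
  N: 1
  O: 3
Molecular formula: C14H11NO3.
Molar mass = 241.246 g/mol.
Mass from N: 1 × 14.007 = 14.007 g/mol.
%N = 14.007 / 241.246 × 100 = 5.81%.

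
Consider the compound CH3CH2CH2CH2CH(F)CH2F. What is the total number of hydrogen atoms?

Atom tally by fragment:
  CH3 → C:1 H:3
  CH2 → C:1 H:2
  CH2 → C:1 H:2
  CH2 → C:1 H:2
  CH(F) → C:1 H:1 F:1
  CH2F → C:1 H:2 F:1
Element totals:
  C: 6
  H: 12
  F: 2

12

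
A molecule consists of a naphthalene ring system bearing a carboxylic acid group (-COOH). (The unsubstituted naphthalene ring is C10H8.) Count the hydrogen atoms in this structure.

Atom tally by fragment:
  naphthalene ring system core → C:10 H:8
  (− 1 ring H displaced by substituents)
  + COOH → C:1 H:1 O:2
Element totals:
  C: 11
  H: 8
  O: 2

8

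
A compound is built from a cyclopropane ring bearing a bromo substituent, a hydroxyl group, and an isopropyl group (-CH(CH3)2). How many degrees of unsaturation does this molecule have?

Atom tally by fragment:
  cyclopropane ring core → C:3 H:6
  (− 3 ring H displaced by substituents)
  + Br → Br:1
  + OH → O:1 H:1
  + CH(CH3)2 → C:3 H:7
Element totals:
  C: 6
  H: 11
  Br: 1
  O: 1
Molecular formula: C6H11BrO.
DoU = (2C + 2 + N − H − X) / 2 = (2·6 + 2 + 0 − 11 − 1) / 2 = 1.

1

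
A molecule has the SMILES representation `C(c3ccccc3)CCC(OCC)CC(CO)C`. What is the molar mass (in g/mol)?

250.38 g/mol

Atom tally by fragment:
  C6H5CH2 → C:7 H:7
  CH2 → C:1 H:2
  CH2 → C:1 H:2
  CH(OC2H5) → C:3 H:6 O:1
  CH2 → C:1 H:2
  CH(CH2OH) → C:2 H:4 O:1
  CH3 → C:1 H:3
Element totals:
  C: 16
  H: 26
  O: 2
Molecular formula: C16H26O2.
  M = 16(12.011) + 26(1.008) + 2(15.999)
    = 192.176 + 26.208 + 31.998 = 250.382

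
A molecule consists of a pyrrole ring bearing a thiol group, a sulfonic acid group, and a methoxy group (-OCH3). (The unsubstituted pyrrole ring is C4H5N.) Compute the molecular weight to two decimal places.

209.23 g/mol

Atom tally by fragment:
  pyrrole ring core → C:4 H:5 N:1
  (− 3 ring H displaced by substituents)
  + SH → S:1 H:1
  + SO3H → S:1 O:3 H:1
  + OCH3 → C:1 H:3 O:1
Element totals:
  C: 5
  H: 7
  N: 1
  O: 4
  S: 2
Molecular formula: C5H7NO4S2.
  M = 5(12.011) + 7(1.008) + 14.007 + 4(15.999) + 2(32.06)
    = 60.055 + 7.056 + 14.007 + 63.996 + 64.120 = 209.234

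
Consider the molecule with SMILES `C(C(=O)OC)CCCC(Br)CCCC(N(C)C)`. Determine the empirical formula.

C13H26BrNO2

Atom tally by fragment:
  CH3OOCCH2 → C:3 H:5 O:2
  CH2 → C:1 H:2
  CH2 → C:1 H:2
  CH2 → C:1 H:2
  CH(Br) → C:1 H:1 Br:1
  CH2 → C:1 H:2
  CH2 → C:1 H:2
  CH2 → C:1 H:2
  CH2N(CH3)2 → C:3 H:8 N:1
Element totals:
  C: 13
  H: 26
  Br: 1
  N: 1
  O: 2
Molecular formula: C13H26BrNO2.
gcd of subscripts (1, 13, 26, 1, 2) = 1, so the empirical formula equals the molecular formula.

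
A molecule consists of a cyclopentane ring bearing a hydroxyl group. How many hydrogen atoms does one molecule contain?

Atom tally by fragment:
  cyclopentane ring core → C:5 H:10
  (− 1 ring H displaced by substituents)
  + OH → O:1 H:1
Element totals:
  C: 5
  H: 10
  O: 1

10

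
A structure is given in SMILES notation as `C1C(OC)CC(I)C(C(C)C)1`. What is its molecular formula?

C9H17IO

Atom tally by fragment:
  cyclopentane ring core → C:5 H:10
  (− 3 ring H displaced by substituents)
  + OCH3 → C:1 H:3 O:1
  + I → I:1
  + CH(CH3)2 → C:3 H:7
Element totals:
  C: 9
  H: 17
  I: 1
  O: 1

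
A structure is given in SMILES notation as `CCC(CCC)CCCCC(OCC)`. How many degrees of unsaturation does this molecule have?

0

Atom tally by fragment:
  CH3 → C:1 H:3
  CH2 → C:1 H:2
  CH(CH2CH2CH3) → C:4 H:8
  CH2 → C:1 H:2
  CH2 → C:1 H:2
  CH2 → C:1 H:2
  CH2 → C:1 H:2
  CH2OC2H5 → C:3 H:7 O:1
Element totals:
  C: 13
  H: 28
  O: 1
Molecular formula: C13H28O.
DoU = (2C + 2 + N − H − X) / 2 = (2·13 + 2 + 0 − 28 − 0) / 2 = 0.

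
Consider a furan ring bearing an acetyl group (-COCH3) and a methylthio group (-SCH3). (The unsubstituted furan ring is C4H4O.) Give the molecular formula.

C7H8O2S

Atom tally by fragment:
  furan ring core → C:4 H:4 O:1
  (− 2 ring H displaced by substituents)
  + COCH3 → C:2 H:3 O:1
  + SCH3 → C:1 H:3 S:1
Element totals:
  C: 7
  H: 8
  O: 2
  S: 1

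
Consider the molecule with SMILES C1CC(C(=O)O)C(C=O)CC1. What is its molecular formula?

C8H12O3

Atom tally by fragment:
  cyclohexane ring core → C:6 H:12
  (− 2 ring H displaced by substituents)
  + COOH → C:1 H:1 O:2
  + CHO → C:1 H:1 O:1
Element totals:
  C: 8
  H: 12
  O: 3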